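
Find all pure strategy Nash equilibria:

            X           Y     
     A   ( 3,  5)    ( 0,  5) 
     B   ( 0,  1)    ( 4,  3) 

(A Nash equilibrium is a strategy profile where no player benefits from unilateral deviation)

Nash equilibrium: (A, X), (B, Y)

Work:
Best responses:
  P1 vs X: payoffs [3, 0] → best response A (payoff 3)
  P1 vs Y: payoffs [0, 4] → best response B (payoff 4)
  P2 vs A: payoffs [5, 5] → best response X/Y (payoff 5)
  P2 vs B: payoffs [1, 3] → best response Y (payoff 3)
Mutual best responses: (A,X), (B,Y) → Nash equilibria.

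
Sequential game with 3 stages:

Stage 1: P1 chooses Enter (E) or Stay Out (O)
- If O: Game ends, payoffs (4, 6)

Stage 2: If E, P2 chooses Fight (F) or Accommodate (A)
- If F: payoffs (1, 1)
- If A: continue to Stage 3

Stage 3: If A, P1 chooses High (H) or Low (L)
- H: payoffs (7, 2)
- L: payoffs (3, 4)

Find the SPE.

SPE: (E, A, H); Outcome (7, 2)

Work:
Stage 3: P1 chooses H (7 vs 3)
Stage 2: P2: F->1, A->2 (anticipating H). Choose A
Stage 1: P1: O->4, E->7 (anticipating A, H). Choose E
SPE path: E -> A -> H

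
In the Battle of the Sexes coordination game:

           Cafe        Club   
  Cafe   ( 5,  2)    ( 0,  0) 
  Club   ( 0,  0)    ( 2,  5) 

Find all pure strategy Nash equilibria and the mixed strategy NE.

Pure NE: (Cafe, Cafe) and (Club, Club); Mixed NE: p = 0.7143, q = 0.2857

Work:
Check pure NE:
(Cafe, Cafe): (5, 2) - no unilateral deviation beneficial
(Club, Club): (2, 5) - no unilateral deviation beneficial
Mixed NE: P1 plays Cafe with p = 0.7143, P2 plays Cafe with q = 0.2857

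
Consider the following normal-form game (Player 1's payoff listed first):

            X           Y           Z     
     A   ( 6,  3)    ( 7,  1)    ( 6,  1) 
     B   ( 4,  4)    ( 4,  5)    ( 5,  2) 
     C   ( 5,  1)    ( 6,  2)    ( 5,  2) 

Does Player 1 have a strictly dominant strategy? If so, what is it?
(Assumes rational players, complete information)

Yes, Player 1's strictly dominant strategy is A

Work:
A strategy strictly dominates another if it gives a strictly higher payoff against every opponent action. Compare each pair of P1's strategies column-by-column:
  A vs B: [6 vs 4, 7 vs 4, 6 vs 5] → A strictly dominates B
  A vs C: [6 vs 5, 7 vs 6, 6 vs 5] → A strictly dominates C
  B vs A: [4 vs 6, 4 vs 7, 5 vs 6] → B does not strictly dominate A (column X: 4 ≤ 6)
  B vs C: [4 vs 5, 4 vs 6, 5 vs 5] → B does not strictly dominate C (column X: 4 ≤ 5)
  C vs A: [5 vs 6, 6 vs 7, 5 vs 6] → C does not strictly dominate A (column X: 5 ≤ 6)
  C vs B: [5 vs 4, 6 vs 4, 5 vs 5] → C does not strictly dominate B (column Z: 5 ≤ 5)
A strictly dominates every other strategy → strictly dominant.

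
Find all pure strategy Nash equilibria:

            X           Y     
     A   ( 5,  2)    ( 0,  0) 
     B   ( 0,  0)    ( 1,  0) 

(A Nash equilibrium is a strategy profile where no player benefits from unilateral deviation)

Nash equilibrium: (A, X), (B, Y)

Work:
Best responses:
  P1 vs X: payoffs [5, 0] → best response A (payoff 5)
  P1 vs Y: payoffs [0, 1] → best response B (payoff 1)
  P2 vs A: payoffs [2, 0] → best response X (payoff 2)
  P2 vs B: payoffs [0, 0] → best response X/Y (payoff 0)
Mutual best responses: (A,X), (B,Y) → Nash equilibria.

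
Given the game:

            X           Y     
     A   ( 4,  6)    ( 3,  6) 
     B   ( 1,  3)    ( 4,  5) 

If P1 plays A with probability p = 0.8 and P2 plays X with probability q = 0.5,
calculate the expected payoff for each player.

E[P1] = 3.3, E[P2] = 5.6

Work:
E[P1] = p·q·π₁(A,X) + p·(1-q)·π₁(A,Y) + (1-p)·q·π₁(B,X) + (1-p)·(1-q)·π₁(B,Y)
= 0.8·0.5·4 + 0.8·0.5·3 + 0.2·0.5·1 + 0.2·0.5·4
= 3.3

E[P2] = 5.6 (similar calculation)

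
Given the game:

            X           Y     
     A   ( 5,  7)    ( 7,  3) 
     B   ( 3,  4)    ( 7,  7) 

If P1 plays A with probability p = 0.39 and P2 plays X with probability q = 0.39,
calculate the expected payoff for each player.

E[P1] = 5.7442, E[P2] = 5.3347

Work:
E[P1] = p·q·π₁(A,X) + p·(1-q)·π₁(A,Y) + (1-p)·q·π₁(B,X) + (1-p)·(1-q)·π₁(B,Y)
= 0.39·0.39·5 + 0.39·0.61·7 + 0.61·0.39·3 + 0.61·0.61·7
= 5.7442

E[P2] = 5.3347 (similar calculation)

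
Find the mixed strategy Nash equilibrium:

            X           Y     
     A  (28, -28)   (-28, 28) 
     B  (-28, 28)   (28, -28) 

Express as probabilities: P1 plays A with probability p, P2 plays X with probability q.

p = 0.5, q = 0.5

Work:
Find probabilities that make opponent indifferent:
P2 chooses q to make P1 indifferent between A and B
P1 chooses p to make P2 indifferent between X and Y
Mixed NE: P1 plays (A: 0.5, B: 0.5), P2 plays (X: 0.5, Y: 0.5)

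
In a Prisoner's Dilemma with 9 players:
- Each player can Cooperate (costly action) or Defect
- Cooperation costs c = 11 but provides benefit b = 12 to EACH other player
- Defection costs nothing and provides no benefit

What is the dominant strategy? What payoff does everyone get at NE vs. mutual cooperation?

Dominant: Defect; NE payoff = 0; Coop payoff = 85

Work:
Defect dominates (saves cost c = 11, benefit to others is external)
NE: All defect → everyone gets 0
If all cooperate: each receives (8)×12 - 11 = 85
Social dilemma: 85 > 0 but NE gives 0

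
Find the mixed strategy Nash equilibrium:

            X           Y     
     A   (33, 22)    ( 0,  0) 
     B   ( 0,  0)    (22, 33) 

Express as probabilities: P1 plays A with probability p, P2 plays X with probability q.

p = 0.6, q = 0.4

Work:
Find probabilities that make opponent indifferent:
P2 chooses q to make P1 indifferent between A and B
P1 chooses p to make P2 indifferent between X and Y
Mixed NE: P1 plays (A: 0.6, B: 0.4), P2 plays (X: 0.4, Y: 0.6)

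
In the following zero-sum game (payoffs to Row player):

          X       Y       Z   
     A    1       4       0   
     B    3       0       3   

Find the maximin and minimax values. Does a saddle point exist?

Maximin = 0, Minimax = 3, Saddle: False

Work:
Row minimums: [0, 0] → maximin = 0
Column maximums: [3, 4, 3] → minimax = 3
No saddle point (maximin ≠ minimax). Mixed strategy needed.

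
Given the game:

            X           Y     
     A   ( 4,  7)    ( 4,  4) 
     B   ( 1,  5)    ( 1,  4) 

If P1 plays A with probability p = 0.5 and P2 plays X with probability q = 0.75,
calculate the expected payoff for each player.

E[P1] = 2.5, E[P2] = 5.5

Work:
E[P1] = p·q·π₁(A,X) + p·(1-q)·π₁(A,Y) + (1-p)·q·π₁(B,X) + (1-p)·(1-q)·π₁(B,Y)
= 0.5·0.75·4 + 0.5·0.25·4 + 0.5·0.75·1 + 0.5·0.25·1
= 2.5

E[P2] = 5.5 (similar calculation)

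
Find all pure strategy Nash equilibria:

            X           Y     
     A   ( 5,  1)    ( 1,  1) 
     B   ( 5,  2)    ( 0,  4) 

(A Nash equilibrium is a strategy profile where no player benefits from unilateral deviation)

Nash equilibrium: (A, X), (A, Y)

Work:
Best responses:
  P1 vs X: payoffs [5, 5] → best response A/B (payoff 5)
  P1 vs Y: payoffs [1, 0] → best response A (payoff 1)
  P2 vs A: payoffs [1, 1] → best response X/Y (payoff 1)
  P2 vs B: payoffs [2, 4] → best response Y (payoff 4)
Mutual best responses: (A,X), (A,Y) → Nash equilibria.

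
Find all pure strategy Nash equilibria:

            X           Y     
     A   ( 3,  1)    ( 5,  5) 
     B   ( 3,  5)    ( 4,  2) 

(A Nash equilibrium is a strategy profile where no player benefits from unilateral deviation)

Nash equilibrium: (A, Y), (B, X)

Work:
Best responses:
  P1 vs X: payoffs [3, 3] → best response A/B (payoff 3)
  P1 vs Y: payoffs [5, 4] → best response A (payoff 5)
  P2 vs A: payoffs [1, 5] → best response Y (payoff 5)
  P2 vs B: payoffs [5, 2] → best response X (payoff 5)
Mutual best responses: (A,Y), (B,X) → Nash equilibria.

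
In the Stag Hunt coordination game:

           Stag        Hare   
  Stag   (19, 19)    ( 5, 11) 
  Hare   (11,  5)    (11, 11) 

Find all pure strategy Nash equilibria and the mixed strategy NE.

Pure NE: (Stag, Stag) and (Hare, Hare); Mixed NE: p = 0.4286, q = 0.4286

Work:
Check pure NE:
(Stag, Stag): (19, 19) - no unilateral deviation beneficial
(Hare, Hare): (11, 11) - no unilateral deviation beneficial
Mixed NE: P1 plays Stag with p = 0.4286, P2 plays Stag with q = 0.4286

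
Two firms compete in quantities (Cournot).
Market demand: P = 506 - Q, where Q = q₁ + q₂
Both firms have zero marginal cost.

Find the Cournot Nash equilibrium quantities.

q₁* = q₂* = 168.67; P* = 168.67

Work:
Profit: π_i = P·q_i = (a - q_i - q_j)·q_i
FOC: ∂π_i/∂q_i = a - 2q_i - q_j = 0
Reaction function: q_i = (506 - q_j)/2
Symmetry: q* = 506/3 = 168.67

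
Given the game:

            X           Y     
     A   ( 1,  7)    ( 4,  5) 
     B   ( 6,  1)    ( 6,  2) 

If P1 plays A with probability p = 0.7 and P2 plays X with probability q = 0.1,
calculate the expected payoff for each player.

E[P1] = 4.39, E[P2] = 4.21

Work:
E[P1] = p·q·π₁(A,X) + p·(1-q)·π₁(A,Y) + (1-p)·q·π₁(B,X) + (1-p)·(1-q)·π₁(B,Y)
= 0.7·0.1·1 + 0.7·0.9·4 + 0.3·0.1·6 + 0.3·0.9·6
= 4.39

E[P2] = 4.21 (similar calculation)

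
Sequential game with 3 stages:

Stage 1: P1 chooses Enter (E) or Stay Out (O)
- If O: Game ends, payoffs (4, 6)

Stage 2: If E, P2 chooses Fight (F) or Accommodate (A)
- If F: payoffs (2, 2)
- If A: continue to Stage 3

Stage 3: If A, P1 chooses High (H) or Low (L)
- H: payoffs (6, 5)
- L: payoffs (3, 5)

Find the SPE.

SPE: (E, A, H); Outcome (6, 5)

Work:
Stage 3: P1 chooses H (6 vs 3)
Stage 2: P2: F->2, A->5 (anticipating H). Choose A
Stage 1: P1: O->4, E->6 (anticipating A, H). Choose E
SPE path: E -> A -> H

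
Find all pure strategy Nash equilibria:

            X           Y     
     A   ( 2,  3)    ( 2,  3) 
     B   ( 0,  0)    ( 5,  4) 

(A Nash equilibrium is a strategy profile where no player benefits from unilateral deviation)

Nash equilibrium: (A, X), (B, Y)

Work:
Best responses:
  P1 vs X: payoffs [2, 0] → best response A (payoff 2)
  P1 vs Y: payoffs [2, 5] → best response B (payoff 5)
  P2 vs A: payoffs [3, 3] → best response X/Y (payoff 3)
  P2 vs B: payoffs [0, 4] → best response Y (payoff 4)
Mutual best responses: (A,X), (B,Y) → Nash equilibria.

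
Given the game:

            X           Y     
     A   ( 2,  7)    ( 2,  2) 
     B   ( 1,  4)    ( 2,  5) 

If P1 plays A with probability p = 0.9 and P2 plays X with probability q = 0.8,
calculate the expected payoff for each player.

E[P1] = 1.92, E[P2] = 5.82

Work:
E[P1] = p·q·π₁(A,X) + p·(1-q)·π₁(A,Y) + (1-p)·q·π₁(B,X) + (1-p)·(1-q)·π₁(B,Y)
= 0.9·0.8·2 + 0.9·0.2·2 + 0.1·0.8·1 + 0.1·0.2·2
= 1.92

E[P2] = 5.82 (similar calculation)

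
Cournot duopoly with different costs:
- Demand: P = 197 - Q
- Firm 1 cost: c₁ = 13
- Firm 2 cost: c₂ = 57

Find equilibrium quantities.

q₁* = 76.0, q₂* = 32.0

Work:
Reaction: q₁ = (197 - 13 - q₂)/2
Reaction: q₂ = (197 - 57 - q₁)/2
Solve simultaneously:
q₁* = (197 - 2×13 + 57)/3 = 76.0
q₂* = (197 - 2×57 + 13)/3 = 32.0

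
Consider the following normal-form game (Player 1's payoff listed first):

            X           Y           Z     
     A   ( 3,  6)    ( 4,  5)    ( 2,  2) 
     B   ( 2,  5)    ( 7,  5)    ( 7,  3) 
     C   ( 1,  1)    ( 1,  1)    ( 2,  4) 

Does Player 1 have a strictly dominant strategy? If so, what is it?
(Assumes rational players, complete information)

No strictly dominant strategy exists for Player 1

Work:
A strategy strictly dominates another if it gives a strictly higher payoff against every opponent action. Compare each pair of P1's strategies column-by-column:
  A vs B: [3 vs 2, 4 vs 7, 2 vs 7] → A does not strictly dominate B (column Y: 4 ≤ 7)
  A vs C: [3 vs 1, 4 vs 1, 2 vs 2] → A does not strictly dominate C (column Z: 2 ≤ 2)
  B vs A: [2 vs 3, 7 vs 4, 7 vs 2] → B does not strictly dominate A (column X: 2 ≤ 3)
  B vs C: [2 vs 1, 7 vs 1, 7 vs 2] → B strictly dominates C
  C vs A: [1 vs 3, 1 vs 4, 2 vs 2] → C does not strictly dominate A (column X: 1 ≤ 3)
  C vs B: [1 vs 2, 1 vs 7, 2 vs 7] → C does not strictly dominate B (column X: 1 ≤ 2)
No single strategy strictly dominates all others → no strictly dominant strategy.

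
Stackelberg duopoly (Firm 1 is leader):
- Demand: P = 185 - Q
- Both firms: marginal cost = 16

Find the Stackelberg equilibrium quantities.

q₁* (leader) = 84.5, q₂* (follower) = 42.25

Work:
Follower's reaction: q₂ = (a - c - q₁)/2
Leader substitutes: π₁ = q₁·(a - q₁ - (a-c-q₁)/2 - c)
FOC: q₁* = (185 - 16)/2 = 84.50
Then: q₂* = (185 - 16 - 84.5)/2 = 42.25
Leader has first-mover advantage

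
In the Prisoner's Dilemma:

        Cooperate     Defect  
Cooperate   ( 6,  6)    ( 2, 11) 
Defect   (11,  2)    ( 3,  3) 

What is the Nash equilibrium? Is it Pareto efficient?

(Defect, Defect) is NE; not Pareto efficient

Work:
Defect dominates Cooperate for both players:
If P2 cooperates: Defect (11) > Cooperate (6)
If P2 defects: Defect (3) > Cooperate (2)
NE: (Defect, Defect) with payoff (3, 3)
But (Cooperate, Cooperate) = (6, 6) Pareto dominates (3, 3)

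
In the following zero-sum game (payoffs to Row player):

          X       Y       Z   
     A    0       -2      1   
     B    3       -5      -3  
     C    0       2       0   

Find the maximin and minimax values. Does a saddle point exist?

Maximin = 0, Minimax = 1, Saddle: False

Work:
Row minimums: [-2, -5, 0] → maximin = 0
Column maximums: [3, 2, 1] → minimax = 1
No saddle point (maximin ≠ minimax). Mixed strategy needed.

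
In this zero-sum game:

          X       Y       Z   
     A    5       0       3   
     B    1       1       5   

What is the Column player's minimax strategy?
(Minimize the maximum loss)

Column should play Y, value = 1

Work:
Column player minimizes Row's maximum payoff:
Column X: max payoff to Row = 5
Column Y: max payoff to Row = 1
Column Z: max payoff to Row = 5
Minimum is 1, achieved by column Y.
Minimax strategy: Y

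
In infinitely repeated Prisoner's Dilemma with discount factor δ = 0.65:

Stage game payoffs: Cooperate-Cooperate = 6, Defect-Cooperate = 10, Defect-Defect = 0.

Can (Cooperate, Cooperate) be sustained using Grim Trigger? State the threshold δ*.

δ* = 0.4; since δ = 0.65 ≥ 0.4, cooperation can be sustained

Work:
For Grim Trigger:
Cooperate forever: 6/(1-δ)
Defect then punished: 10 + 0·δ/(1-δ)
Need: 6/(1-δ) ≥ 10 + 0·δ/(1-δ)
Solving: δ ≥ (T-R)/(T-P) = (10-6)/(10-0) = 0.4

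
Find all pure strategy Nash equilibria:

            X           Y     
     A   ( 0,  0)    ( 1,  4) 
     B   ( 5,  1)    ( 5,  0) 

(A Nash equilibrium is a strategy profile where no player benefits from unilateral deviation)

Nash equilibrium: (B, X)

Work:
Best responses:
  P1 vs X: payoffs [0, 5] → best response B (payoff 5)
  P1 vs Y: payoffs [1, 5] → best response B (payoff 5)
  P2 vs A: payoffs [0, 4] → best response Y (payoff 4)
  P2 vs B: payoffs [1, 0] → best response X (payoff 1)
Mutual best responses: (B,X) → Nash equilibria.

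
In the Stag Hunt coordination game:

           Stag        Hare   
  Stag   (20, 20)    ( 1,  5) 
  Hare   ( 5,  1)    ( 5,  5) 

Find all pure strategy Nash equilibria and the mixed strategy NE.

Pure NE: (Stag, Stag) and (Hare, Hare); Mixed NE: p = 0.2105, q = 0.2105

Work:
Check pure NE:
(Stag, Stag): (20, 20) - no unilateral deviation beneficial
(Hare, Hare): (5, 5) - no unilateral deviation beneficial
Mixed NE: P1 plays Stag with p = 0.2105, P2 plays Stag with q = 0.2105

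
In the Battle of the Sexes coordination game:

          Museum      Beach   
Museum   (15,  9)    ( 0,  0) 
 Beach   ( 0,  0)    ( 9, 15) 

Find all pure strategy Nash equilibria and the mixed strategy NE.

Pure NE: (Museum, Museum) and (Beach, Beach); Mixed NE: p = 0.625, q = 0.375

Work:
Check pure NE:
(Museum, Museum): (15, 9) - no unilateral deviation beneficial
(Beach, Beach): (9, 15) - no unilateral deviation beneficial
Mixed NE: P1 plays Museum with p = 0.625, P2 plays Museum with q = 0.375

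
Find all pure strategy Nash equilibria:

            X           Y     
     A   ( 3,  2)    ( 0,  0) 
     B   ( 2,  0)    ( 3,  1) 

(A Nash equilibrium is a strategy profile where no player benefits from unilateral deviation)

Nash equilibrium: (A, X), (B, Y)

Work:
Best responses:
  P1 vs X: payoffs [3, 2] → best response A (payoff 3)
  P1 vs Y: payoffs [0, 3] → best response B (payoff 3)
  P2 vs A: payoffs [2, 0] → best response X (payoff 2)
  P2 vs B: payoffs [0, 1] → best response Y (payoff 1)
Mutual best responses: (A,X), (B,Y) → Nash equilibria.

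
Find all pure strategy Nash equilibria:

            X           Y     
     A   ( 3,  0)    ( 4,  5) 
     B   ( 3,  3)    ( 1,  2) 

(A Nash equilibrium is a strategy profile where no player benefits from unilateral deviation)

Nash equilibrium: (A, Y), (B, X)

Work:
Best responses:
  P1 vs X: payoffs [3, 3] → best response A/B (payoff 3)
  P1 vs Y: payoffs [4, 1] → best response A (payoff 4)
  P2 vs A: payoffs [0, 5] → best response Y (payoff 5)
  P2 vs B: payoffs [3, 2] → best response X (payoff 3)
Mutual best responses: (A,Y), (B,X) → Nash equilibria.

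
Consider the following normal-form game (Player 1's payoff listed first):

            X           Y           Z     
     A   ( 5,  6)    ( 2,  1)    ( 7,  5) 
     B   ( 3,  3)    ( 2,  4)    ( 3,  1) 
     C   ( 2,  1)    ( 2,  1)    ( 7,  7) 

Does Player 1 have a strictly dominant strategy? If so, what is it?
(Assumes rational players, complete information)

No strictly dominant strategy exists for Player 1

Work:
A strategy strictly dominates another if it gives a strictly higher payoff against every opponent action. Compare each pair of P1's strategies column-by-column:
  A vs B: [5 vs 3, 2 vs 2, 7 vs 3] → A does not strictly dominate B (column Y: 2 ≤ 2)
  A vs C: [5 vs 2, 2 vs 2, 7 vs 7] → A does not strictly dominate C (column Y: 2 ≤ 2)
  B vs A: [3 vs 5, 2 vs 2, 3 vs 7] → B does not strictly dominate A (column X: 3 ≤ 5)
  B vs C: [3 vs 2, 2 vs 2, 3 vs 7] → B does not strictly dominate C (column Y: 2 ≤ 2)
  C vs A: [2 vs 5, 2 vs 2, 7 vs 7] → C does not strictly dominate A (column X: 2 ≤ 5)
  C vs B: [2 vs 3, 2 vs 2, 7 vs 3] → C does not strictly dominate B (column X: 2 ≤ 3)
No single strategy strictly dominates all others → no strictly dominant strategy.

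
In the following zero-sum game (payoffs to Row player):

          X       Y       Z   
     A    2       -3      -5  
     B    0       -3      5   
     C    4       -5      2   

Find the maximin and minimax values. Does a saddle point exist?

Maximin = -3, Minimax = -3, Saddle: True

Work:
Row minimums: [-5, -3, -5] → maximin = -3
Column maximums: [4, -3, 5] → minimax = -3
Saddle point exists! Game value = -3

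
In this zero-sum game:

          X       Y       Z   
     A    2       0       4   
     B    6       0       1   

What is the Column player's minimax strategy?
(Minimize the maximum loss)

Column should play Y, value = 0

Work:
Column player minimizes Row's maximum payoff:
Column X: max payoff to Row = 6
Column Y: max payoff to Row = 0
Column Z: max payoff to Row = 4
Minimum is 0, achieved by column Y.
Minimax strategy: Y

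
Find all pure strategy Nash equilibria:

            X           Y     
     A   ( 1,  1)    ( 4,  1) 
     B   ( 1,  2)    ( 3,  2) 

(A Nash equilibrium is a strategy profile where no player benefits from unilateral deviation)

Nash equilibrium: (A, X), (A, Y), (B, X)

Work:
Best responses:
  P1 vs X: payoffs [1, 1] → best response A/B (payoff 1)
  P1 vs Y: payoffs [4, 3] → best response A (payoff 4)
  P2 vs A: payoffs [1, 1] → best response X/Y (payoff 1)
  P2 vs B: payoffs [2, 2] → best response X/Y (payoff 2)
Mutual best responses: (A,X), (A,Y), (B,X) → Nash equilibria.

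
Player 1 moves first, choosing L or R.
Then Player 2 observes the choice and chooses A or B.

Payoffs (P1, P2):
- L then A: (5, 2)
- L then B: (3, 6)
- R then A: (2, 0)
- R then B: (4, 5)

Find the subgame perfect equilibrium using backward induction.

P1 plays R, P2 plays B after L and B after R; Payoff (4, 5)

Work:
Backward induction:
After L: P2 chooses B → P1 gets 3
After R: P2 chooses B → P1 gets 4
P1 chooses R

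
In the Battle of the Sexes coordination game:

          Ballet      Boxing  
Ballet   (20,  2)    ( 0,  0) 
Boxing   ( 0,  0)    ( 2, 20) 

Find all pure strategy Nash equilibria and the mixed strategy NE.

Pure NE: (Ballet, Ballet) and (Boxing, Boxing); Mixed NE: p = 0.9091, q = 0.0909

Work:
Check pure NE:
(Ballet, Ballet): (20, 2) - no unilateral deviation beneficial
(Boxing, Boxing): (2, 20) - no unilateral deviation beneficial
Mixed NE: P1 plays Ballet with p = 0.9091, P2 plays Ballet with q = 0.0909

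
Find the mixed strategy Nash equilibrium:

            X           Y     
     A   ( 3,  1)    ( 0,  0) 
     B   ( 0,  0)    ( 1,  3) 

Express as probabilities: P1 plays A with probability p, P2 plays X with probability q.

p = 0.75, q = 0.25

Work:
Find probabilities that make opponent indifferent:
P2 chooses q to make P1 indifferent between A and B
P1 chooses p to make P2 indifferent between X and Y
Mixed NE: P1 plays (A: 0.75, B: 0.25), P2 plays (X: 0.25, Y: 0.75)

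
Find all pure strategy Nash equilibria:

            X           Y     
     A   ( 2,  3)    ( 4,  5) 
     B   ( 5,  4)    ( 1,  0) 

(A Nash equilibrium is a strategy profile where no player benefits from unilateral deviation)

Nash equilibrium: (A, Y), (B, X)

Work:
Best responses:
  P1 vs X: payoffs [2, 5] → best response B (payoff 5)
  P1 vs Y: payoffs [4, 1] → best response A (payoff 4)
  P2 vs A: payoffs [3, 5] → best response Y (payoff 5)
  P2 vs B: payoffs [4, 0] → best response X (payoff 4)
Mutual best responses: (A,Y), (B,X) → Nash equilibria.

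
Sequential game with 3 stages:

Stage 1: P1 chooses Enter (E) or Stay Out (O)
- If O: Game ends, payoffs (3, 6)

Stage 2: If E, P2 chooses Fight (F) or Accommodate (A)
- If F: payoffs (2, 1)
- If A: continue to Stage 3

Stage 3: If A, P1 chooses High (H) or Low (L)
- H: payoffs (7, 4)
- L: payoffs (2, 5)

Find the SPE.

SPE: (E, A, H); Outcome (7, 4)

Work:
Stage 3: P1 chooses H (7 vs 2)
Stage 2: P2: F->1, A->4 (anticipating H). Choose A
Stage 1: P1: O->3, E->7 (anticipating A, H). Choose E
SPE path: E -> A -> H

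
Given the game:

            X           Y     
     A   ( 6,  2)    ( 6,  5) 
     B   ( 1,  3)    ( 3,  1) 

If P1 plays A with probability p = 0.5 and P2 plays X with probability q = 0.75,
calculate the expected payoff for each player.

E[P1] = 3.75, E[P2] = 2.625

Work:
E[P1] = p·q·π₁(A,X) + p·(1-q)·π₁(A,Y) + (1-p)·q·π₁(B,X) + (1-p)·(1-q)·π₁(B,Y)
= 0.5·0.75·6 + 0.5·0.25·6 + 0.5·0.75·1 + 0.5·0.25·3
= 3.75

E[P2] = 2.625 (similar calculation)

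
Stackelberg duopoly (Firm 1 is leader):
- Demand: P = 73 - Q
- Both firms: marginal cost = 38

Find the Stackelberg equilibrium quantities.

q₁* (leader) = 17.5, q₂* (follower) = 8.75

Work:
Follower's reaction: q₂ = (a - c - q₁)/2
Leader substitutes: π₁ = q₁·(a - q₁ - (a-c-q₁)/2 - c)
FOC: q₁* = (73 - 38)/2 = 17.50
Then: q₂* = (73 - 38 - 17.5)/2 = 8.75
Leader has first-mover advantage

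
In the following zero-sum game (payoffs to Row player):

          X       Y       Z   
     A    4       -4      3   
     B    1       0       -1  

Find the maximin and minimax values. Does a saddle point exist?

Maximin = -1, Minimax = 0, Saddle: False

Work:
Row minimums: [-4, -1] → maximin = -1
Column maximums: [4, 0, 3] → minimax = 0
No saddle point (maximin ≠ minimax). Mixed strategy needed.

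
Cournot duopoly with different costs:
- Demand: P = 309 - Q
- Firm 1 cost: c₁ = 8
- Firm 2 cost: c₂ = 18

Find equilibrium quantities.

q₁* = 103.67, q₂* = 93.67

Work:
Reaction: q₁ = (309 - 8 - q₂)/2
Reaction: q₂ = (309 - 18 - q₁)/2
Solve simultaneously:
q₁* = (309 - 2×8 + 18)/3 = 103.67
q₂* = (309 - 2×18 + 8)/3 = 93.67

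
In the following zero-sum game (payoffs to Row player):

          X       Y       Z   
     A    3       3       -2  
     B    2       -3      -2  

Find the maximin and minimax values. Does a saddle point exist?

Maximin = -2, Minimax = -2, Saddle: True

Work:
Row minimums: [-2, -3] → maximin = -2
Column maximums: [3, 3, -2] → minimax = -2
Saddle point exists! Game value = -2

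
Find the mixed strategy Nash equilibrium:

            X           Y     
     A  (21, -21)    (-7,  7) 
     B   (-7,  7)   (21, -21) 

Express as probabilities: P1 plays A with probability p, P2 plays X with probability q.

p = 0.5, q = 0.5

Work:
Find probabilities that make opponent indifferent:
P2 chooses q to make P1 indifferent between A and B
P1 chooses p to make P2 indifferent between X and Y
Mixed NE: P1 plays (A: 0.5, B: 0.5), P2 plays (X: 0.5, Y: 0.5)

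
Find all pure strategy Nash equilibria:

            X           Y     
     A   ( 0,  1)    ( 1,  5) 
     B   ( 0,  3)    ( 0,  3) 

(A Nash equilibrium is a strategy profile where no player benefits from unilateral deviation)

Nash equilibrium: (A, Y), (B, X)

Work:
Best responses:
  P1 vs X: payoffs [0, 0] → best response A/B (payoff 0)
  P1 vs Y: payoffs [1, 0] → best response A (payoff 1)
  P2 vs A: payoffs [1, 5] → best response Y (payoff 5)
  P2 vs B: payoffs [3, 3] → best response X/Y (payoff 3)
Mutual best responses: (A,Y), (B,X) → Nash equilibria.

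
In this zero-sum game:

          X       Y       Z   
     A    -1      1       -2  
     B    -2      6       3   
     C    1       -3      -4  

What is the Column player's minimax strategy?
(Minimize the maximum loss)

Column should play X, value = 1

Work:
Column player minimizes Row's maximum payoff:
Column X: max payoff to Row = 1
Column Y: max payoff to Row = 6
Column Z: max payoff to Row = 3
Minimum is 1, achieved by column X.
Minimax strategy: X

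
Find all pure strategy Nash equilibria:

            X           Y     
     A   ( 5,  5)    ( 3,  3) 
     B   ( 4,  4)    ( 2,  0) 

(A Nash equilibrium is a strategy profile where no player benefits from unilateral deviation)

Nash equilibrium: (A, X)

Work:
Best responses:
  P1 vs X: payoffs [5, 4] → best response A (payoff 5)
  P1 vs Y: payoffs [3, 2] → best response A (payoff 3)
  P2 vs A: payoffs [5, 3] → best response X (payoff 5)
  P2 vs B: payoffs [4, 0] → best response X (payoff 4)
Mutual best responses: (A,X) → Nash equilibria.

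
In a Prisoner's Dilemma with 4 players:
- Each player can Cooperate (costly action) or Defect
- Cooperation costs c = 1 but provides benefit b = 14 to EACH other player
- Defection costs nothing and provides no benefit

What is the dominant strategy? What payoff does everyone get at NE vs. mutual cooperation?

Dominant: Defect; NE payoff = 0; Coop payoff = 41

Work:
Defect dominates (saves cost c = 1, benefit to others is external)
NE: All defect → everyone gets 0
If all cooperate: each receives (3)×14 - 1 = 41
Social dilemma: 41 > 0 but NE gives 0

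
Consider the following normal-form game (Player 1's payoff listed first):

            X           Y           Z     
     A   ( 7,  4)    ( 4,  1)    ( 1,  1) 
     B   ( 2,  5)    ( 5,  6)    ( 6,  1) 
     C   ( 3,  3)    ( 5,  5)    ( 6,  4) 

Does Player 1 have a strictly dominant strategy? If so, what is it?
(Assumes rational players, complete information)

No strictly dominant strategy exists for Player 1

Work:
A strategy strictly dominates another if it gives a strictly higher payoff against every opponent action. Compare each pair of P1's strategies column-by-column:
  A vs B: [7 vs 2, 4 vs 5, 1 vs 6] → A does not strictly dominate B (column Y: 4 ≤ 5)
  A vs C: [7 vs 3, 4 vs 5, 1 vs 6] → A does not strictly dominate C (column Y: 4 ≤ 5)
  B vs A: [2 vs 7, 5 vs 4, 6 vs 1] → B does not strictly dominate A (column X: 2 ≤ 7)
  B vs C: [2 vs 3, 5 vs 5, 6 vs 6] → B does not strictly dominate C (column X: 2 ≤ 3)
  C vs A: [3 vs 7, 5 vs 4, 6 vs 1] → C does not strictly dominate A (column X: 3 ≤ 7)
  C vs B: [3 vs 2, 5 vs 5, 6 vs 6] → C does not strictly dominate B (column Y: 5 ≤ 5)
No single strategy strictly dominates all others → no strictly dominant strategy.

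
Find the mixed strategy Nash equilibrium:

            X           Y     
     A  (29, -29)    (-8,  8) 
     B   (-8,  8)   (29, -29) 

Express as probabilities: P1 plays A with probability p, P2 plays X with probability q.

p = 0.5, q = 0.5

Work:
Find probabilities that make opponent indifferent:
P2 chooses q to make P1 indifferent between A and B
P1 chooses p to make P2 indifferent between X and Y
Mixed NE: P1 plays (A: 0.5, B: 0.5), P2 plays (X: 0.5, Y: 0.5)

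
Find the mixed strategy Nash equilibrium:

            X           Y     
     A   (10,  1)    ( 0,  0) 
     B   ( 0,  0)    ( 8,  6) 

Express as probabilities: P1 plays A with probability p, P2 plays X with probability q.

p = 0.8571, q = 0.4444

Work:
Find probabilities that make opponent indifferent:
P2 chooses q to make P1 indifferent between A and B
P1 chooses p to make P2 indifferent between X and Y
Mixed NE: P1 plays (A: 0.8571, B: 0.1429), P2 plays (X: 0.4444, Y: 0.5556)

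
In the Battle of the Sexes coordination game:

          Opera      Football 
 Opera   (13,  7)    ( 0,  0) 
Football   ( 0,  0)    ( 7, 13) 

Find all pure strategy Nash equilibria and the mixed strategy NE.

Pure NE: (Opera, Opera) and (Football, Football); Mixed NE: p = 0.65, q = 0.35

Work:
Check pure NE:
(Opera, Opera): (13, 7) - no unilateral deviation beneficial
(Football, Football): (7, 13) - no unilateral deviation beneficial
Mixed NE: P1 plays Opera with p = 0.65, P2 plays Opera with q = 0.35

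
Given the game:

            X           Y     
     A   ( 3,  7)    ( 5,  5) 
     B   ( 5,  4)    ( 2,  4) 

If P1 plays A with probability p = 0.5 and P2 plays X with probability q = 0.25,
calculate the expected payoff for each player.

E[P1] = 3.625, E[P2] = 4.75

Work:
E[P1] = p·q·π₁(A,X) + p·(1-q)·π₁(A,Y) + (1-p)·q·π₁(B,X) + (1-p)·(1-q)·π₁(B,Y)
= 0.5·0.25·3 + 0.5·0.75·5 + 0.5·0.25·5 + 0.5·0.75·2
= 3.625

E[P2] = 4.75 (similar calculation)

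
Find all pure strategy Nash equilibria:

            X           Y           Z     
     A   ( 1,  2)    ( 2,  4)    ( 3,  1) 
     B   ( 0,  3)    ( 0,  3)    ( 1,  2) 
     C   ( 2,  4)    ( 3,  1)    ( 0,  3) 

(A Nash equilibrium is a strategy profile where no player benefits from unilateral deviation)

Nash equilibrium: (C, X)

Work:
Best responses:
  P1 vs X: payoffs [1, 0, 2] → best response C (payoff 2)
  P1 vs Y: payoffs [2, 0, 3] → best response C (payoff 3)
  P1 vs Z: payoffs [3, 1, 0] → best response A (payoff 3)
  P2 vs A: payoffs [2, 4, 1] → best response Y (payoff 4)
  P2 vs B: payoffs [3, 3, 2] → best response X/Y (payoff 3)
  P2 vs C: payoffs [4, 1, 3] → best response X (payoff 4)
Mutual best responses: (C,X) → Nash equilibria.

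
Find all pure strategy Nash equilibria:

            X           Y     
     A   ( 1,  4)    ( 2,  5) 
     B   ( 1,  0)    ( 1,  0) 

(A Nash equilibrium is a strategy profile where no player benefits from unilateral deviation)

Nash equilibrium: (A, Y), (B, X)

Work:
Best responses:
  P1 vs X: payoffs [1, 1] → best response A/B (payoff 1)
  P1 vs Y: payoffs [2, 1] → best response A (payoff 2)
  P2 vs A: payoffs [4, 5] → best response Y (payoff 5)
  P2 vs B: payoffs [0, 0] → best response X/Y (payoff 0)
Mutual best responses: (A,Y), (B,X) → Nash equilibria.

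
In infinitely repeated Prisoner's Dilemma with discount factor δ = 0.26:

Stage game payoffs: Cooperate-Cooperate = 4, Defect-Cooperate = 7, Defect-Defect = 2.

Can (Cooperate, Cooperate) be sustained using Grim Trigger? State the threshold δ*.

δ* = 0.6; since δ = 0.26 < 0.6, cooperation cannot be sustained

Work:
For Grim Trigger:
Cooperate forever: 4/(1-δ)
Defect then punished: 7 + 2·δ/(1-δ)
Need: 4/(1-δ) ≥ 7 + 2·δ/(1-δ)
Solving: δ ≥ (T-R)/(T-P) = (7-4)/(7-2) = 0.6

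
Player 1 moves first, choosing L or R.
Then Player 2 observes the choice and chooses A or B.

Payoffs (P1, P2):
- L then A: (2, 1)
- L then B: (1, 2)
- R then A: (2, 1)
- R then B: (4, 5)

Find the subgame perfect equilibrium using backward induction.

P1 plays R, P2 plays B after L and B after R; Payoff (4, 5)

Work:
Backward induction:
After L: P2 chooses B → P1 gets 1
After R: P2 chooses B → P1 gets 4
P1 chooses R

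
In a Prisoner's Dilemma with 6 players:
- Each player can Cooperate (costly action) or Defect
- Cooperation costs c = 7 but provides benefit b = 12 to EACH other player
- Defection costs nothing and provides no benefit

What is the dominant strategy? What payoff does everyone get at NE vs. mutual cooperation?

Dominant: Defect; NE payoff = 0; Coop payoff = 53

Work:
Defect dominates (saves cost c = 7, benefit to others is external)
NE: All defect → everyone gets 0
If all cooperate: each receives (5)×12 - 7 = 53
Social dilemma: 53 > 0 but NE gives 0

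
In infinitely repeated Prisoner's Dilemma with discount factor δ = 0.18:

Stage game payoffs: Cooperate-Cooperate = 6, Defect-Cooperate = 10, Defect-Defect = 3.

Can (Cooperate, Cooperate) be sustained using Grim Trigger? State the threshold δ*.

δ* = 0.5714; since δ = 0.18 < 0.5714, cooperation cannot be sustained

Work:
For Grim Trigger:
Cooperate forever: 6/(1-δ)
Defect then punished: 10 + 3·δ/(1-δ)
Need: 6/(1-δ) ≥ 10 + 3·δ/(1-δ)
Solving: δ ≥ (T-R)/(T-P) = (10-6)/(10-3) = 0.5714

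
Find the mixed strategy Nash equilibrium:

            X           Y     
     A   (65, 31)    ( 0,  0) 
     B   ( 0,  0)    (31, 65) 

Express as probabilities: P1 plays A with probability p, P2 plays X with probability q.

p = 0.6771, q = 0.3229

Work:
Find probabilities that make opponent indifferent:
P2 chooses q to make P1 indifferent between A and B
P1 chooses p to make P2 indifferent between X and Y
Mixed NE: P1 plays (A: 0.6771, B: 0.3229), P2 plays (X: 0.3229, Y: 0.6771)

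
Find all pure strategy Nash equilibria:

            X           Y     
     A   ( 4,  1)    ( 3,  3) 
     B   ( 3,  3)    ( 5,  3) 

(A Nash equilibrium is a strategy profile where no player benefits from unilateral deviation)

Nash equilibrium: (B, Y)

Work:
Best responses:
  P1 vs X: payoffs [4, 3] → best response A (payoff 4)
  P1 vs Y: payoffs [3, 5] → best response B (payoff 5)
  P2 vs A: payoffs [1, 3] → best response Y (payoff 3)
  P2 vs B: payoffs [3, 3] → best response X/Y (payoff 3)
Mutual best responses: (B,Y) → Nash equilibria.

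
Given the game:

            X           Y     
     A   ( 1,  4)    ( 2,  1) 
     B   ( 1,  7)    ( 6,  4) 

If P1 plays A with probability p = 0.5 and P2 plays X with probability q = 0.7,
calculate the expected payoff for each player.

E[P1] = 1.9, E[P2] = 4.6

Work:
E[P1] = p·q·π₁(A,X) + p·(1-q)·π₁(A,Y) + (1-p)·q·π₁(B,X) + (1-p)·(1-q)·π₁(B,Y)
= 0.5·0.7·1 + 0.5·0.3·2 + 0.5·0.7·1 + 0.5·0.3·6
= 1.9

E[P2] = 4.6 (similar calculation)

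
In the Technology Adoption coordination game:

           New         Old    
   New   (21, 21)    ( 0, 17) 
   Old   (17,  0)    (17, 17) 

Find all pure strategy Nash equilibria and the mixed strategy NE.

Pure NE: (New, New) and (Old, Old); Mixed NE: p = 0.8095, q = 0.8095

Work:
Check pure NE:
(New, New): (21, 21) - no unilateral deviation beneficial
(Old, Old): (17, 17) - no unilateral deviation beneficial
Mixed NE: P1 plays New with p = 0.8095, P2 plays New with q = 0.8095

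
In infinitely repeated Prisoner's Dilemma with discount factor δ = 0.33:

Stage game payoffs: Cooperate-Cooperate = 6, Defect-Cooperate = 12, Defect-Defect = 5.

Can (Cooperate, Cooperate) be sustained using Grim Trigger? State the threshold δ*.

δ* = 0.8571; since δ = 0.33 < 0.8571, cooperation cannot be sustained

Work:
For Grim Trigger:
Cooperate forever: 6/(1-δ)
Defect then punished: 12 + 5·δ/(1-δ)
Need: 6/(1-δ) ≥ 12 + 5·δ/(1-δ)
Solving: δ ≥ (T-R)/(T-P) = (12-6)/(12-5) = 0.8571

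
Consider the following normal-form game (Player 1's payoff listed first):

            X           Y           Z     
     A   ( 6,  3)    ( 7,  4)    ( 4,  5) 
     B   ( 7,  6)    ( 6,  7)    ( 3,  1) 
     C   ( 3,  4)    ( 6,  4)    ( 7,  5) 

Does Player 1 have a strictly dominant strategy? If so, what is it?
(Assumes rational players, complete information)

No strictly dominant strategy exists for Player 1

Work:
A strategy strictly dominates another if it gives a strictly higher payoff against every opponent action. Compare each pair of P1's strategies column-by-column:
  A vs B: [6 vs 7, 7 vs 6, 4 vs 3] → A does not strictly dominate B (column X: 6 ≤ 7)
  A vs C: [6 vs 3, 7 vs 6, 4 vs 7] → A does not strictly dominate C (column Z: 4 ≤ 7)
  B vs A: [7 vs 6, 6 vs 7, 3 vs 4] → B does not strictly dominate A (column Y: 6 ≤ 7)
  B vs C: [7 vs 3, 6 vs 6, 3 vs 7] → B does not strictly dominate C (column Y: 6 ≤ 6)
  C vs A: [3 vs 6, 6 vs 7, 7 vs 4] → C does not strictly dominate A (column X: 3 ≤ 6)
  C vs B: [3 vs 7, 6 vs 6, 7 vs 3] → C does not strictly dominate B (column X: 3 ≤ 7)
No single strategy strictly dominates all others → no strictly dominant strategy.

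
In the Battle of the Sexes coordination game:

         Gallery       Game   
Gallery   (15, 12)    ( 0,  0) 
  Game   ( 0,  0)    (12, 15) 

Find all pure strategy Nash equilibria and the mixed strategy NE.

Pure NE: (Gallery, Gallery) and (Game, Game); Mixed NE: p = 0.5556, q = 0.4444

Work:
Check pure NE:
(Gallery, Gallery): (15, 12) - no unilateral deviation beneficial
(Game, Game): (12, 15) - no unilateral deviation beneficial
Mixed NE: P1 plays Gallery with p = 0.5556, P2 plays Gallery with q = 0.4444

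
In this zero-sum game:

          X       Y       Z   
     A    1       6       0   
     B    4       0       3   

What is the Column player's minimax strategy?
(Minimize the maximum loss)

Column should play Z, value = 3

Work:
Column player minimizes Row's maximum payoff:
Column X: max payoff to Row = 4
Column Y: max payoff to Row = 6
Column Z: max payoff to Row = 3
Minimum is 3, achieved by column Z.
Minimax strategy: Z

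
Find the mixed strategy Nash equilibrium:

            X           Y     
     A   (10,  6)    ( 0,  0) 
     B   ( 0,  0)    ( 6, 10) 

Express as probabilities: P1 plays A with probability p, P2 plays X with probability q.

p = 0.625, q = 0.375

Work:
Find probabilities that make opponent indifferent:
P2 chooses q to make P1 indifferent between A and B
P1 chooses p to make P2 indifferent between X and Y
Mixed NE: P1 plays (A: 0.625, B: 0.375), P2 plays (X: 0.375, Y: 0.625)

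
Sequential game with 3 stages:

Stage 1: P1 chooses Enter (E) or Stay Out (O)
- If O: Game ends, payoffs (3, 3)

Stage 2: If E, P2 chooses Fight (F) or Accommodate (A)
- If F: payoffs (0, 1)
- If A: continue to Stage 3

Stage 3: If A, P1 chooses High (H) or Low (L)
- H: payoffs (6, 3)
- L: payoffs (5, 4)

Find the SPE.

SPE: (E, A, H); Outcome (6, 3)

Work:
Stage 3: P1 chooses H (6 vs 5)
Stage 2: P2: F->1, A->3 (anticipating H). Choose A
Stage 1: P1: O->3, E->6 (anticipating A, H). Choose E
SPE path: E -> A -> H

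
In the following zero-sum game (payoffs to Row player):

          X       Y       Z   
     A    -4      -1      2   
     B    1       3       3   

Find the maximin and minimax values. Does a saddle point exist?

Maximin = 1, Minimax = 1, Saddle: True

Work:
Row minimums: [-4, 1] → maximin = 1
Column maximums: [1, 3, 3] → minimax = 1
Saddle point exists! Game value = 1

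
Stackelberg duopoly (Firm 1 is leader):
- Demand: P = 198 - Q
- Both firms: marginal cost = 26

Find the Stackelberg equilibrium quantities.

q₁* (leader) = 86.0, q₂* (follower) = 43.0

Work:
Follower's reaction: q₂ = (a - c - q₁)/2
Leader substitutes: π₁ = q₁·(a - q₁ - (a-c-q₁)/2 - c)
FOC: q₁* = (198 - 26)/2 = 86.00
Then: q₂* = (198 - 26 - 86.0)/2 = 43.00
Leader has first-mover advantage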